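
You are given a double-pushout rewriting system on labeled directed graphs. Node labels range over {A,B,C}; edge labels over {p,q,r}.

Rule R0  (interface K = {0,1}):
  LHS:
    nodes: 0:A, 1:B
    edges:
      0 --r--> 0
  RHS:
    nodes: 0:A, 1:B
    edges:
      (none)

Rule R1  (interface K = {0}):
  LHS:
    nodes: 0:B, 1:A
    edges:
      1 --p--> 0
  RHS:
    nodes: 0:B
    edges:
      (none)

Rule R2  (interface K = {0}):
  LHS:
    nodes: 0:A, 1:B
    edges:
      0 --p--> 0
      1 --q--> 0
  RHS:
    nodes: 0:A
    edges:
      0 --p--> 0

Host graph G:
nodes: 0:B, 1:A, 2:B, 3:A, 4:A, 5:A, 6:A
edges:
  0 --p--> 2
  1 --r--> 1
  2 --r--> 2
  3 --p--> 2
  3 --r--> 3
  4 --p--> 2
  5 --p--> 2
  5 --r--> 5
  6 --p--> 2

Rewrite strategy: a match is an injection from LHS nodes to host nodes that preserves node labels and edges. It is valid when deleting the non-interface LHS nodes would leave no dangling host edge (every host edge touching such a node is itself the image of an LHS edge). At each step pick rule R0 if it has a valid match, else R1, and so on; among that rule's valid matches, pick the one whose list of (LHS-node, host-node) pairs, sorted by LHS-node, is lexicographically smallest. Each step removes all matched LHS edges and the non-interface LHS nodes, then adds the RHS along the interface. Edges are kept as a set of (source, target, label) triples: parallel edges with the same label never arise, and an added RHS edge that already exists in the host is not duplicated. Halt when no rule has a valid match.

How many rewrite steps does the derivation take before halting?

Answer: 7

Rewrite trace:
[0] host  ⇒  7 nodes, 9 edges  {0-p->2 1-r->1 2-r->2 3-p->2 3-r->3 4-p->2 5-p->2 5-r->5 6-p->2}
[1] R0 @ {0↦1, 1↦0}  ⇒  7 nodes, 8 edges  {0-p->2 2-r->2 3-p->2 3-r->3 4-p->2 5-p->2 5-r->5 6-p->2}
[2] R0 @ {0↦3, 1↦0}  ⇒  7 nodes, 7 edges  {0-p->2 2-r->2 3-p->2 4-p->2 5-p->2 5-r->5 6-p->2}
[3] R0 @ {0↦5, 1↦0}  ⇒  7 nodes, 6 edges  {0-p->2 2-r->2 3-p->2 4-p->2 5-p->2 6-p->2}
[4] R1 @ {0↦2, 1↦3}  ⇒  6 nodes, 5 edges  {0-p->2 2-r->2 4-p->2 5-p->2 6-p->2}
[5] R1 @ {0↦2, 1↦4}  ⇒  5 nodes, 4 edges  {0-p->2 2-r->2 5-p->2 6-p->2}
[6] R1 @ {0↦2, 1↦5}  ⇒  4 nodes, 3 edges  {0-p->2 2-r->2 6-p->2}
[7] R1 @ {0↦2, 1↦6}  ⇒  3 nodes, 2 edges  {0-p->2 2-r->2}
halt: no rule applies after step 7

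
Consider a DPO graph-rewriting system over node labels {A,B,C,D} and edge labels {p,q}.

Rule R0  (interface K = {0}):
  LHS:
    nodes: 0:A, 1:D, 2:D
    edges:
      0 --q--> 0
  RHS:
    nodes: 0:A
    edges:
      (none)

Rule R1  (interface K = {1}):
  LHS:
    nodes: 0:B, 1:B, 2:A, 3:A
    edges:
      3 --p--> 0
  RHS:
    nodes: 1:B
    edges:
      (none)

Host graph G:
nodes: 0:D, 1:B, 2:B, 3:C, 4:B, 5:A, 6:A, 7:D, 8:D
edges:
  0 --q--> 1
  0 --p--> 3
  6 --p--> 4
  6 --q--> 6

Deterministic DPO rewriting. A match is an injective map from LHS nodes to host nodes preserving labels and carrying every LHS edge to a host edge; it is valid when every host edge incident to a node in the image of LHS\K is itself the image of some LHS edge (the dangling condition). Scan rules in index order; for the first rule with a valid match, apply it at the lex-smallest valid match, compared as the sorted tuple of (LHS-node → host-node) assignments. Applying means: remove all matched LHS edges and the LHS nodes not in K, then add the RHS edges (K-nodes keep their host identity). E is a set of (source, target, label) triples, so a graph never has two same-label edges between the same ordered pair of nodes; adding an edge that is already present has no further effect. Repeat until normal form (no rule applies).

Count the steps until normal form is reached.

Answer: 2

Steps:
[0] host  ⇒  9 nodes, 4 edges  {0-q->1 0-p->3 6-p->4 6-q->6}
[1] R0 @ {0↦6, 1↦7, 2↦8}  ⇒  7 nodes, 3 edges  {0-q->1 0-p->3 6-p->4}
[2] R1 @ {0↦4, 1↦1, 2↦5, 3↦6}  ⇒  4 nodes, 2 edges  {0-q->1 0-p->3}
normal form: no rule applies after step 2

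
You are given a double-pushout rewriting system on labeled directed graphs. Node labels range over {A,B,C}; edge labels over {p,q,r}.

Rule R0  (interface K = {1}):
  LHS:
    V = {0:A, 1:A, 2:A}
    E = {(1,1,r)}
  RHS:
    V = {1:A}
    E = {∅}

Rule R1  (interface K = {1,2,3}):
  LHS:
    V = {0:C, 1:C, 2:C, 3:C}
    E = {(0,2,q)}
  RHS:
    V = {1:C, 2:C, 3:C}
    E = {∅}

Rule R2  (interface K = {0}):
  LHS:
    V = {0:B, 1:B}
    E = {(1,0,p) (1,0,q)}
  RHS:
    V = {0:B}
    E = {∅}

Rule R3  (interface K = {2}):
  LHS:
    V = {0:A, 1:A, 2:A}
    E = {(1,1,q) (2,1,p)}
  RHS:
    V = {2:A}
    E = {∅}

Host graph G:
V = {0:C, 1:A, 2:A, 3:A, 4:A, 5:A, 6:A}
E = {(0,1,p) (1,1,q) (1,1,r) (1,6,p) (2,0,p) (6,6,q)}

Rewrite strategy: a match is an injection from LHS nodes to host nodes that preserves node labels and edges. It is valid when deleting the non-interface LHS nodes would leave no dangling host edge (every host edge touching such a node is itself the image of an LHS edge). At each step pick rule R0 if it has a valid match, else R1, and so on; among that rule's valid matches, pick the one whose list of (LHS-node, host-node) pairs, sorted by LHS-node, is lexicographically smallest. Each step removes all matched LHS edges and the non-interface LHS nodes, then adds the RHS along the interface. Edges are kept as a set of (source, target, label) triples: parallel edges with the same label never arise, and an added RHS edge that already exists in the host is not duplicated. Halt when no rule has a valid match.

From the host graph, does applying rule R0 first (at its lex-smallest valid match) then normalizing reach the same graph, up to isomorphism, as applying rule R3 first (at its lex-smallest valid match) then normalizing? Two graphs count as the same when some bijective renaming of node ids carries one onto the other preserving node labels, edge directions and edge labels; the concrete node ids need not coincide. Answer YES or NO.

branch R0-first: apply at {0↦3, 1↦1, 2↦4} → |E|=5, then 1 more step(s) → NF |V|=3 |E|=3 V={0:C, 1:A, 2:A} E=0-p->1 1-q->1 2-p->0
branch R3-first: apply at {0↦3, 1↦6, 2↦1} → |E|=4, then 1 more step(s) → NF |V|=3 |E|=3 V={0:C, 1:A, 2:A} E=0-p->1 1-q->1 2-p->0
graphs isomorphic (equal up to label-preserving node renaming)

Answer: YES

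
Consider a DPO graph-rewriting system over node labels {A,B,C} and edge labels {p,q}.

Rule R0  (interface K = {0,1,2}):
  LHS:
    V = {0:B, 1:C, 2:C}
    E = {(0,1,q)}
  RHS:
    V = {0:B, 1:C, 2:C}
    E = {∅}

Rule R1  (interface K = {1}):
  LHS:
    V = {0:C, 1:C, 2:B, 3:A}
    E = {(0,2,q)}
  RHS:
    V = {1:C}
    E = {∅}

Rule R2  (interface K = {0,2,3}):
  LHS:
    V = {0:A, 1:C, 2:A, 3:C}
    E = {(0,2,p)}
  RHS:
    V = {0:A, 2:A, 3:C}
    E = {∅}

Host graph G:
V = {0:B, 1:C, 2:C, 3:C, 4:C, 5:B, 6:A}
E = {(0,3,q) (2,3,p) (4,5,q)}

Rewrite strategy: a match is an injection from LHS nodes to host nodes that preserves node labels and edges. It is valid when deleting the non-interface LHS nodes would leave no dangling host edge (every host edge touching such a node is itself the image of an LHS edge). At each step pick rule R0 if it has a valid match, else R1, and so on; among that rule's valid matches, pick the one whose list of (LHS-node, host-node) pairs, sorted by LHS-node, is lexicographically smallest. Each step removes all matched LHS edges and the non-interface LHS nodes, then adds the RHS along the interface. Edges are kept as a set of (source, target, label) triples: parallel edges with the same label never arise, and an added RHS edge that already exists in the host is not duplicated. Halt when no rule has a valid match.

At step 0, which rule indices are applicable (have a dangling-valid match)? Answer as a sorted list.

Answer: [R0,R1]

Rewrite trace:
R0: 3 valid matches — {0↦0, 1↦3, 2↦1}, {0↦0, 1↦3, 2↦2}, {0↦0, 1↦3, 2↦4}
R1: 3 valid matches — {0↦4, 1↦1, 2↦5, 3↦6}, {0↦4, 1↦2, 2↦5, 3↦6}, {0↦4, 1↦3, 2↦5, 3↦6}
R2: no valid match — LHS pattern not found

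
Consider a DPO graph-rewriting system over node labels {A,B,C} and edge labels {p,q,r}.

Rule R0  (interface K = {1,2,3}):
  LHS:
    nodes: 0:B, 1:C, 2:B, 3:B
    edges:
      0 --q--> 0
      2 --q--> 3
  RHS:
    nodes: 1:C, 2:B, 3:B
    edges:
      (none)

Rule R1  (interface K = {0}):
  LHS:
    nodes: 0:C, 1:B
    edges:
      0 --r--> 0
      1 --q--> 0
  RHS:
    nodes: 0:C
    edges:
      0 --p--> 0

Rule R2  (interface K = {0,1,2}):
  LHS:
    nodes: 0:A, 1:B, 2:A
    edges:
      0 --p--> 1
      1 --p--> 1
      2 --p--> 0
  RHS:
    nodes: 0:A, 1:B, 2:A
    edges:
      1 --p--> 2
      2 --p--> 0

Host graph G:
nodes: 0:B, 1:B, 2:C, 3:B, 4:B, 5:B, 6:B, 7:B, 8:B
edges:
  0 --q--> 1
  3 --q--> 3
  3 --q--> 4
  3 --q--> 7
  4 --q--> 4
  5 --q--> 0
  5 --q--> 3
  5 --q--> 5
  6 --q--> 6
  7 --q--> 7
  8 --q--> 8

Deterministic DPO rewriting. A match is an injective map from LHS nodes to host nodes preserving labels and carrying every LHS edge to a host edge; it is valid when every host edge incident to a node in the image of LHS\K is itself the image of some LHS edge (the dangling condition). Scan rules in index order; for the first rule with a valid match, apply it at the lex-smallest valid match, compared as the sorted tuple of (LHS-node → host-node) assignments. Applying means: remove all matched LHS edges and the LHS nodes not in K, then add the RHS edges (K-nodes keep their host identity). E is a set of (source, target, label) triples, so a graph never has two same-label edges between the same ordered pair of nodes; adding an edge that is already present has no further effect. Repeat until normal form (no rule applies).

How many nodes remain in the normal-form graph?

initial: |V|=9 |E|=11  E = 0-q->1 3-q->3 3-q->4 3-q->7 4-q->4 5-q->0 5-q->3 5-q->5 6-q->6 7-q->7 8-q->8
step 1: apply R0 at {0↦6, 1↦2, 2↦0, 3↦1}  → |V|=8 |E|=9  E = 3-q->3 3-q->4 3-q->7 4-q->4 5-q->0 5-q->3 5-q->5 7-q->7 8-q->8
step 2: apply R0 at {0↦8, 1↦2, 2↦3, 3↦4}  → |V|=7 |E|=7  E = 3-q->3 3-q->7 4-q->4 5-q->0 5-q->3 5-q->5 7-q->7
step 3: apply R0 at {0↦4, 1↦2, 2↦3, 3↦7}  → |V|=6 |E|=5  E = 3-q->3 5-q->0 5-q->3 5-q->5 7-q->7
step 4: apply R0 at {0↦7, 1↦2, 2↦5, 3↦0}  → |V|=5 |E|=3  E = 3-q->3 5-q->3 5-q->5
final graph: no rule applies after step 4
NF nodes: {0:B, 1:B, 2:C, 3:B, 5:B}

Answer: 5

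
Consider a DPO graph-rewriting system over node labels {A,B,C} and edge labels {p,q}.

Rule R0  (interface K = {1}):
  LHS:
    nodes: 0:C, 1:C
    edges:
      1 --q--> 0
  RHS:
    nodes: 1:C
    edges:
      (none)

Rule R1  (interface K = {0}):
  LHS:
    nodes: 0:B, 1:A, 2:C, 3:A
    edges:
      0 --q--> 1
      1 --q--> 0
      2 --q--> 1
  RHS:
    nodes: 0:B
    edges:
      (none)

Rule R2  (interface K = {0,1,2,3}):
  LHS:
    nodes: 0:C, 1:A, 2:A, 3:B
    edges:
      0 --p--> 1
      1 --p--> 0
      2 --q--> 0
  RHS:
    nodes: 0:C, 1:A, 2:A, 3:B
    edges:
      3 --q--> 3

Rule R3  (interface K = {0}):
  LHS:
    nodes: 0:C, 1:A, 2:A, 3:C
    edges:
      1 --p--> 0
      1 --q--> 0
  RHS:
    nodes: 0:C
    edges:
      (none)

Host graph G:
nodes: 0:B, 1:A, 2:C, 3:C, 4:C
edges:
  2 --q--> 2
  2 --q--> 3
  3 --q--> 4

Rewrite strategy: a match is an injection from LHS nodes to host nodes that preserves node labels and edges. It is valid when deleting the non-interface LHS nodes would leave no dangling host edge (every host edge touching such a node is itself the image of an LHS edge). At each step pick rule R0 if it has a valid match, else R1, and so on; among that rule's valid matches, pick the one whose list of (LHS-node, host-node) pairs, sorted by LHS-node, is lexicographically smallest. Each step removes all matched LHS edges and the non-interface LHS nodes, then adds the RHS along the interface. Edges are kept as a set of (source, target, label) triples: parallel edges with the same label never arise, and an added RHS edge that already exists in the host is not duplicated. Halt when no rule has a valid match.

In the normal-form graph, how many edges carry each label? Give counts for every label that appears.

Answer: q:1

Rewrite trace:
initial: |V|=5 |E|=3  E = 2-q->2 2-q->3 3-q->4
step 1: apply R0 at {0↦4, 1↦3}  → |V|=4 |E|=2  E = 2-q->2 2-q->3
step 2: apply R0 at {0↦3, 1↦2}  → |V|=3 |E|=1  E = 2-q->2
normal form: no rule applies after step 2
NF edges: [(2, 2, 'q')]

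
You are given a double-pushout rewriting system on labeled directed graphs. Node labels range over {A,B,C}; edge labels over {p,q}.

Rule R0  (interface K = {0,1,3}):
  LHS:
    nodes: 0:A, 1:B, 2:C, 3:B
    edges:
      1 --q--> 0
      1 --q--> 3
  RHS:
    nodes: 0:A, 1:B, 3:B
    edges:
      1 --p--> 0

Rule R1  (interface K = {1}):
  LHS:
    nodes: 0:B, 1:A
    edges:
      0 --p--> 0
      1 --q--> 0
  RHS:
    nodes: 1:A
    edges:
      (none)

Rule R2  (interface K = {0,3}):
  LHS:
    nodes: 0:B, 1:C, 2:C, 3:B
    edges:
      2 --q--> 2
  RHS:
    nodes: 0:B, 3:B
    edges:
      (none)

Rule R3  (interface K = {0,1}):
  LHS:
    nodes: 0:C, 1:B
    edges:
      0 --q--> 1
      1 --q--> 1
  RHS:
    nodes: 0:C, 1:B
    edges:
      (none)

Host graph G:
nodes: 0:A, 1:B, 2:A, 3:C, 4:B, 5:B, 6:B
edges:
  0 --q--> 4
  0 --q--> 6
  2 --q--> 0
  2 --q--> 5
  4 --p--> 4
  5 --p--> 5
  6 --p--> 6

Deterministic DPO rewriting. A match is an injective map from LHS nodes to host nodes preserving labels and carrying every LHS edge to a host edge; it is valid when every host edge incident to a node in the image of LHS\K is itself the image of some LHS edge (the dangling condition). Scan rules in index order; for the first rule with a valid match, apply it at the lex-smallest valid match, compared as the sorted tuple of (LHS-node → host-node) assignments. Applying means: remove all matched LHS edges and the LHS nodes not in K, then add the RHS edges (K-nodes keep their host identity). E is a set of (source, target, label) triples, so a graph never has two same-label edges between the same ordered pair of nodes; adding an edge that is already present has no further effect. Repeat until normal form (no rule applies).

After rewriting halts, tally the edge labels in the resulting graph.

start.  V:7 E:7  edges: 0-q->4 0-q->6 2-q->0 2-q->5 4-p->4 5-p->5 6-p->6
1. fire R1 via {0↦4, 1↦0}  →  V:6 E:5  edges: 0-q->6 2-q->0 2-q->5 5-p->5 6-p->6
2. fire R1 via {0↦5, 1↦2}  →  V:5 E:3  edges: 0-q->6 2-q->0 6-p->6
3. fire R1 via {0↦6, 1↦0}  →  V:4 E:1  edges: 2-q->0
final graph: no rule applies after step 3
NF edges: [(2, 0, 'q')]

Answer: q:1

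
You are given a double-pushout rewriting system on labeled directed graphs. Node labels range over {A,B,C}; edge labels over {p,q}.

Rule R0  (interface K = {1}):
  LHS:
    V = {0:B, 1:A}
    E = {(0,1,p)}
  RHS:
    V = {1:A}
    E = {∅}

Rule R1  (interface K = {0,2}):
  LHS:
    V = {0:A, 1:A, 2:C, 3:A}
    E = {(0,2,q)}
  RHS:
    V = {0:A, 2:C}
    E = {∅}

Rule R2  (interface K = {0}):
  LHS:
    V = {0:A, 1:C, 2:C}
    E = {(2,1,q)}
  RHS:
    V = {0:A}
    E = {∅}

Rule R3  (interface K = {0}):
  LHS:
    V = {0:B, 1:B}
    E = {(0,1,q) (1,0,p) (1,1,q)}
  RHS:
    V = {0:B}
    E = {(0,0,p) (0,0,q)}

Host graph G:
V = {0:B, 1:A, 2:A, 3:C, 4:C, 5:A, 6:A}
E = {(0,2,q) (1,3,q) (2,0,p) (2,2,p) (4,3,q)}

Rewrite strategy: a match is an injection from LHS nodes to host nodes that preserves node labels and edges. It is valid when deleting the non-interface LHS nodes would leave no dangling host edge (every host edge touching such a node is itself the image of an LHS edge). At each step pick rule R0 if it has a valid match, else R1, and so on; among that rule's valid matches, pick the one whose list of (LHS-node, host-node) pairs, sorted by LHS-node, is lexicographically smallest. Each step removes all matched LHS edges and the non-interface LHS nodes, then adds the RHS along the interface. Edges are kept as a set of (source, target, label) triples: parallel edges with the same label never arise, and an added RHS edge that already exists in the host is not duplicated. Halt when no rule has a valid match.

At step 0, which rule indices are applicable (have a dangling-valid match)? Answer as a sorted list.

R0: no valid match — LHS pattern not found
R1: 2 valid matches — {0↦1, 1↦5, 2↦3, 3↦6}, {0↦1, 1↦6, 2↦3, 3↦5}
R2: no valid match — 4 raw matches, all fail dangling condition
R3: no valid match — LHS pattern not found

Answer: [R1]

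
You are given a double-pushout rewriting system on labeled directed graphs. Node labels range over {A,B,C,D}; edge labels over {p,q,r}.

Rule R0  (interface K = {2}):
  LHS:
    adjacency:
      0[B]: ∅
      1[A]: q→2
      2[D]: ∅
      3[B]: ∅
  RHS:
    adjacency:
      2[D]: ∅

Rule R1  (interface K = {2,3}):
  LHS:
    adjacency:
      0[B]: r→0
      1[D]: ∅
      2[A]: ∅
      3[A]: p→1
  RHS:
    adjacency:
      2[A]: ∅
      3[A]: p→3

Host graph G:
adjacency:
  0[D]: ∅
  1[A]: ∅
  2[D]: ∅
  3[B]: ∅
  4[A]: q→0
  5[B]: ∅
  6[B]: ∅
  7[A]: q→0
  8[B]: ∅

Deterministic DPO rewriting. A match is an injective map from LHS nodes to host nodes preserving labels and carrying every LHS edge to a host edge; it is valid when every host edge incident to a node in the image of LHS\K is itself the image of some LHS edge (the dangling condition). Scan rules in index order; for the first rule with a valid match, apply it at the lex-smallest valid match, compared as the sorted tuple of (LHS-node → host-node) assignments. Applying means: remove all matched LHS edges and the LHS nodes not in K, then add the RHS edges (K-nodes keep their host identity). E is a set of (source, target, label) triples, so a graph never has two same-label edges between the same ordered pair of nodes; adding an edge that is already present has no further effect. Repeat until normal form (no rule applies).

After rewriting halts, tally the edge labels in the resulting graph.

Answer: (no edges)

Derivation:
[0] host  ⇒  9 nodes, 2 edges  {4-q->0 7-q->0}
[1] R0 @ {0↦3, 1↦4, 2↦0, 3↦5}  ⇒  6 nodes, 1 edges  {7-q->0}
[2] R0 @ {0↦6, 1↦7, 2↦0, 3↦8}  ⇒  3 nodes, 0 edges  {∅}
normal form: no rule applies after step 2
NF edges: []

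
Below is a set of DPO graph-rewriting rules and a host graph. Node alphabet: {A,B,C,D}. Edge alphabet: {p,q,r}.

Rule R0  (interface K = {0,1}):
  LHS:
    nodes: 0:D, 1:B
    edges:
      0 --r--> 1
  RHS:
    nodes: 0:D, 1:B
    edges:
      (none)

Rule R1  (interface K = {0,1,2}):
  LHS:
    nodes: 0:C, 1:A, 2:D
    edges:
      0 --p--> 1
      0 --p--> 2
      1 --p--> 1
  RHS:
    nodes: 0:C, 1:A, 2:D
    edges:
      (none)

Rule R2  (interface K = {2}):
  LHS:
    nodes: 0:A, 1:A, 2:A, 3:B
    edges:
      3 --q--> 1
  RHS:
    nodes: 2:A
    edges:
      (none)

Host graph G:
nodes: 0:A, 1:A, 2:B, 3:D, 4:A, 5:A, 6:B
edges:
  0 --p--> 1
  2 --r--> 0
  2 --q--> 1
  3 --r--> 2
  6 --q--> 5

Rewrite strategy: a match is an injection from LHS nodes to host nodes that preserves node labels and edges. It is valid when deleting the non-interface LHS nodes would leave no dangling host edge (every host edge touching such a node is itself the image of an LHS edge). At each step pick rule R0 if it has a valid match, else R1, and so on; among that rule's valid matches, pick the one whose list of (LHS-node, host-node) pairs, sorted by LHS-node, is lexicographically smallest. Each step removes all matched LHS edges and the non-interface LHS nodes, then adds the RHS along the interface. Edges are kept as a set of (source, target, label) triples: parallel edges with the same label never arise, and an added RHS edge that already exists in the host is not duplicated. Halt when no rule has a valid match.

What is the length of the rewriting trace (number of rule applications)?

Answer: 2

Derivation:
initial: |V|=7 |E|=5  E = 0-p->1 2-r->0 2-q->1 3-r->2 6-q->5
step 1: apply R0 at {0↦3, 1↦2}  → |V|=7 |E|=4  E = 0-p->1 2-r->0 2-q->1 6-q->5
step 2: apply R2 at {0↦4, 1↦5, 2↦0, 3↦6}  → |V|=4 |E|=3  E = 0-p->1 2-r->0 2-q->1
normal form: no rule applies after step 2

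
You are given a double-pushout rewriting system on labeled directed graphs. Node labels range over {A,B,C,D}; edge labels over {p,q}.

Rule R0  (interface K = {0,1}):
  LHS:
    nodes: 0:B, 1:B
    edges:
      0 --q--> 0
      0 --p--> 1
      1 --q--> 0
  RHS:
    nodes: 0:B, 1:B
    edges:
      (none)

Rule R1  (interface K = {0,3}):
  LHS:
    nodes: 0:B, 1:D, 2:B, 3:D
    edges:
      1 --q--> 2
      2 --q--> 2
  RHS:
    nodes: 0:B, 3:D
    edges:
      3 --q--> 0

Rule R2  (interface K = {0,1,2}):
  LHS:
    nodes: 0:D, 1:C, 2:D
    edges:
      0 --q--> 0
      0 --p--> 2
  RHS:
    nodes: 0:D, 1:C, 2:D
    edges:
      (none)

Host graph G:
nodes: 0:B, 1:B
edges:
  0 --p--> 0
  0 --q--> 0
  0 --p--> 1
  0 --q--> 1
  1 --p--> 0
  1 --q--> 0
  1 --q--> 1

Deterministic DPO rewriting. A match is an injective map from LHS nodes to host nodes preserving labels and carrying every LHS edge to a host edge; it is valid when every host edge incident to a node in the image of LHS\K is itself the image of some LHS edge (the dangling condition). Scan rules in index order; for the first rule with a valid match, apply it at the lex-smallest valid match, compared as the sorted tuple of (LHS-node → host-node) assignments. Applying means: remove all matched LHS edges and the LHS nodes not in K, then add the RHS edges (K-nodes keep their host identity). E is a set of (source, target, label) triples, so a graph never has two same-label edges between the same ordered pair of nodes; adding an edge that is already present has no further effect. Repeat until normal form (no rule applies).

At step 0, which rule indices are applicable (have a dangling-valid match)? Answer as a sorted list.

R0: 2 valid matches — {0↦0, 1↦1}, {0↦1, 1↦0}
R1: no valid match — LHS pattern not found
R2: no valid match — LHS pattern not found

Answer: [R0]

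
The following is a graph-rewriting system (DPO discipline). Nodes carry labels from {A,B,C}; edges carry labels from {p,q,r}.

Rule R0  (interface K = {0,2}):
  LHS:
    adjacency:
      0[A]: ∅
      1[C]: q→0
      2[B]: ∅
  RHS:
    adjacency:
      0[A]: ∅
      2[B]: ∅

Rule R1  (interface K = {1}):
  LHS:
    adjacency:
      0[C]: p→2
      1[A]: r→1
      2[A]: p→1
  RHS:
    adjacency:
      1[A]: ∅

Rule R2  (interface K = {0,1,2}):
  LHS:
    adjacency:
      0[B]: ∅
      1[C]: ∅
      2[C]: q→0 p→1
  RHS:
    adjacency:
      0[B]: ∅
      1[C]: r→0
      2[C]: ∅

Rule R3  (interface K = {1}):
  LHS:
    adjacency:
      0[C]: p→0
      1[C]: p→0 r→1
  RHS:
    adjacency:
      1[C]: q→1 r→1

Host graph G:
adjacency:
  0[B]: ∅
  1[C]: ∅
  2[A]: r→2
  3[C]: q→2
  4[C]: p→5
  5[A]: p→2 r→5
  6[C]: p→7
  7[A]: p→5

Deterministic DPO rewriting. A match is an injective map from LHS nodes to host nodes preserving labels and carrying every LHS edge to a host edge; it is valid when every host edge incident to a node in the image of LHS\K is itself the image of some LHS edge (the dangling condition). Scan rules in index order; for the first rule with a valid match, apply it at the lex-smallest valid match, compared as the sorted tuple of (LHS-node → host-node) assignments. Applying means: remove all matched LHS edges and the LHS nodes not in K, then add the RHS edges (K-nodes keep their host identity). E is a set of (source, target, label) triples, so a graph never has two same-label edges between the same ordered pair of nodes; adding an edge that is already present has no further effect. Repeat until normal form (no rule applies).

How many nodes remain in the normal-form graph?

Answer: 3

Derivation:
start.  V:8 E:7  edges: 2-r->2 3-q->2 4-p->5 5-p->2 5-r->5 6-p->7 7-p->5
1. fire R0 via {0↦2, 1↦3, 2↦0}  →  V:7 E:6  edges: 2-r->2 4-p->5 5-p->2 5-r->5 6-p->7 7-p->5
2. fire R1 via {0↦6, 1↦5, 2↦7}  →  V:5 E:3  edges: 2-r->2 4-p->5 5-p->2
3. fire R1 via {0↦4, 1↦2, 2↦5}  →  V:3 E:0  edges: ∅
final graph: no rule applies after step 3
NF nodes: {0:B, 1:C, 2:A}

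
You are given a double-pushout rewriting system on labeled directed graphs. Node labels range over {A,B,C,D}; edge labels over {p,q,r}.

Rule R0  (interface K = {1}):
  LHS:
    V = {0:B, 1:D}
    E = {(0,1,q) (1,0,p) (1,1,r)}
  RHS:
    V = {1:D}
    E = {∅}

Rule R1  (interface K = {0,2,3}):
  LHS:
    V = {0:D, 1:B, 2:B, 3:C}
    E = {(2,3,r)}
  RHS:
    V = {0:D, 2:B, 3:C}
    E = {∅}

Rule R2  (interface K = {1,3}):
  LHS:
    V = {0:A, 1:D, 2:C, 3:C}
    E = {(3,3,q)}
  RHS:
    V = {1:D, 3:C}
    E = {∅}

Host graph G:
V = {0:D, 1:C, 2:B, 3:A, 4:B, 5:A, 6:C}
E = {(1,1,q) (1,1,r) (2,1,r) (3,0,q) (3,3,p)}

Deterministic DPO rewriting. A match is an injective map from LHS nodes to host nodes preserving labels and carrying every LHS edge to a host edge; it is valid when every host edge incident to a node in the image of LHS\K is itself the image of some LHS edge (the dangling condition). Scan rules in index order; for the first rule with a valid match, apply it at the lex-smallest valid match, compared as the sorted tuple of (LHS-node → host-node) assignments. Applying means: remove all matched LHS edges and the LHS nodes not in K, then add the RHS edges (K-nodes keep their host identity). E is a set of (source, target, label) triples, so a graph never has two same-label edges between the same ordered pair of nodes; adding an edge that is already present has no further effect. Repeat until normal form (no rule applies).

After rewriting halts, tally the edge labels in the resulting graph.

Answer: p:1 q:1 r:1

Derivation:
start.  V:7 E:5  edges: 1-q->1 1-r->1 2-r->1 3-q->0 3-p->3
1. fire R1 via {0↦0, 1↦4, 2↦2, 3↦1}  →  V:6 E:4  edges: 1-q->1 1-r->1 3-q->0 3-p->3
2. fire R2 via {0↦5, 1↦0, 2↦6, 3↦1}  →  V:4 E:3  edges: 1-r->1 3-q->0 3-p->3
normal form: no rule applies after step 2
NF edges: [(1, 1, 'r'), (3, 0, 'q'), (3, 3, 'p')]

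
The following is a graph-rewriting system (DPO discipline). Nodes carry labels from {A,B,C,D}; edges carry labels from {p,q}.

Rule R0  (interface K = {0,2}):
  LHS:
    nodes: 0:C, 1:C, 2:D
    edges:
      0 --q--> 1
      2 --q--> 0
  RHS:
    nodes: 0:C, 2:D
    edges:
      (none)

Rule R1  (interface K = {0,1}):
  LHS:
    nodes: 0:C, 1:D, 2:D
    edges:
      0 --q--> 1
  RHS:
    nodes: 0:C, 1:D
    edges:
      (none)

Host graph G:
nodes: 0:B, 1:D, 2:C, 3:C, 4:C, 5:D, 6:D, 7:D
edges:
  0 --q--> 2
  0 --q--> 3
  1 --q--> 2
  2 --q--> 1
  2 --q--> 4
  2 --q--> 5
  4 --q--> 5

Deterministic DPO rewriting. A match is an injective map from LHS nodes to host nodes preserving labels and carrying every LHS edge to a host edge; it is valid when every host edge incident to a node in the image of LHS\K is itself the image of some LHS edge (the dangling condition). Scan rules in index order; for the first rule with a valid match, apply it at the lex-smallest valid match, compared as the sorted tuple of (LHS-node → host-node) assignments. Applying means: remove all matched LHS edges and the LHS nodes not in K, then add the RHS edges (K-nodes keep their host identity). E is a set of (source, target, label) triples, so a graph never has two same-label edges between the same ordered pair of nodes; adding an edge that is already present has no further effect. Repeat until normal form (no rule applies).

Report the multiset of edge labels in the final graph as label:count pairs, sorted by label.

[0] host  ⇒  8 nodes, 7 edges  {0-q->2 0-q->3 1-q->2 2-q->1 2-q->4 2-q->5 4-q->5}
[1] R1 @ {0↦2, 1↦1, 2↦6}  ⇒  7 nodes, 6 edges  {0-q->2 0-q->3 1-q->2 2-q->4 2-q->5 4-q->5}
[2] R1 @ {0↦2, 1↦5, 2↦7}  ⇒  6 nodes, 5 edges  {0-q->2 0-q->3 1-q->2 2-q->4 4-q->5}
final graph: no rule applies after step 2
NF edges: [(0, 2, 'q'), (0, 3, 'q'), (1, 2, 'q'), (2, 4, 'q'), (4, 5, 'q')]

Answer: q:5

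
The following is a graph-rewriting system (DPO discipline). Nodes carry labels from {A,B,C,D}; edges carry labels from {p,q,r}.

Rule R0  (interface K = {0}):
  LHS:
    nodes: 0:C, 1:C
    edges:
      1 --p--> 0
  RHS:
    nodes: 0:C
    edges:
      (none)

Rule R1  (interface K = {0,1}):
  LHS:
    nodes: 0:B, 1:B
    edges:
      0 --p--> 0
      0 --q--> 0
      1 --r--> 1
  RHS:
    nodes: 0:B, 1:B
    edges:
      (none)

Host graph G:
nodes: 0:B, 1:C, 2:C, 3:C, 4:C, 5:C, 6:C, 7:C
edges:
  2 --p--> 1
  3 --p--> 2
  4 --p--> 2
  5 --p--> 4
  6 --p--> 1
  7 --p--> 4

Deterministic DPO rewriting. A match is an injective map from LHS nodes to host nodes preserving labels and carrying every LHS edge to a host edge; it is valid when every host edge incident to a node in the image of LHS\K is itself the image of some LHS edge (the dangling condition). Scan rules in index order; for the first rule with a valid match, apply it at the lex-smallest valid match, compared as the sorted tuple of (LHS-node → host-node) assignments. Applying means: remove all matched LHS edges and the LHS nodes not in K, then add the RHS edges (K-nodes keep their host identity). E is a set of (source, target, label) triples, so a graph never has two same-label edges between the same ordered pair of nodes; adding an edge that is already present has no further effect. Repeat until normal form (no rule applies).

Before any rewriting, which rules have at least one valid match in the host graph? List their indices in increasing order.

Answer: [R0]

Derivation:
R0: 4 valid matches — {0↦1, 1↦6}, {0↦2, 1↦3}, {0↦4, 1↦5} (+1 more)
R1: no valid match — LHS pattern not found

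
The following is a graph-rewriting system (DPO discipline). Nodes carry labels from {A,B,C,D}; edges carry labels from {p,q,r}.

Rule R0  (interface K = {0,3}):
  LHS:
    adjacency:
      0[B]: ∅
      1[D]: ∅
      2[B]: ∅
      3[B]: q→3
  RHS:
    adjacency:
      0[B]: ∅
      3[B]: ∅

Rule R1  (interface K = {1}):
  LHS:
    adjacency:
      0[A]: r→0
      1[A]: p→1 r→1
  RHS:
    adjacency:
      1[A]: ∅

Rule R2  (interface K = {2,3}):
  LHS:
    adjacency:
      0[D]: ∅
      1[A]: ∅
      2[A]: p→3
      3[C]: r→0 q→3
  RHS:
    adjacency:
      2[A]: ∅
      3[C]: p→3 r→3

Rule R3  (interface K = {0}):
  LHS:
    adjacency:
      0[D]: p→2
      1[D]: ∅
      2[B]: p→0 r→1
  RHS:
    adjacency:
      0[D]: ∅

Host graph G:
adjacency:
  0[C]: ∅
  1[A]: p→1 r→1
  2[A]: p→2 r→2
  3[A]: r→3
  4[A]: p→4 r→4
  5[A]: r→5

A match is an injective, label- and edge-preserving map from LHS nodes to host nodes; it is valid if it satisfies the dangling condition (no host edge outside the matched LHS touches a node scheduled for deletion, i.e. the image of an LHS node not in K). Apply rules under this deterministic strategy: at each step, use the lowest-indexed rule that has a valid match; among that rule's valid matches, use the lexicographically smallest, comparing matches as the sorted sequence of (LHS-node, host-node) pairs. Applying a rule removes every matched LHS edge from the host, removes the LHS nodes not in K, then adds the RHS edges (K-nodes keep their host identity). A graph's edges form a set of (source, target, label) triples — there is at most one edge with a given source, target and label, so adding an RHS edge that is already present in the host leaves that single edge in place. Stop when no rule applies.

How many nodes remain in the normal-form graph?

[0] host  ⇒  6 nodes, 8 edges  {1-p->1 1-r->1 2-p->2 2-r->2 3-r->3 4-p->4 4-r->4 5-r->5}
[1] R1 @ {0↦3, 1↦1}  ⇒  5 nodes, 5 edges  {2-p->2 2-r->2 4-p->4 4-r->4 5-r->5}
[2] R1 @ {0↦5, 1↦2}  ⇒  4 nodes, 2 edges  {4-p->4 4-r->4}
normal form: no rule applies after step 2
NF nodes: {0:C, 1:A, 2:A, 4:A}

Answer: 4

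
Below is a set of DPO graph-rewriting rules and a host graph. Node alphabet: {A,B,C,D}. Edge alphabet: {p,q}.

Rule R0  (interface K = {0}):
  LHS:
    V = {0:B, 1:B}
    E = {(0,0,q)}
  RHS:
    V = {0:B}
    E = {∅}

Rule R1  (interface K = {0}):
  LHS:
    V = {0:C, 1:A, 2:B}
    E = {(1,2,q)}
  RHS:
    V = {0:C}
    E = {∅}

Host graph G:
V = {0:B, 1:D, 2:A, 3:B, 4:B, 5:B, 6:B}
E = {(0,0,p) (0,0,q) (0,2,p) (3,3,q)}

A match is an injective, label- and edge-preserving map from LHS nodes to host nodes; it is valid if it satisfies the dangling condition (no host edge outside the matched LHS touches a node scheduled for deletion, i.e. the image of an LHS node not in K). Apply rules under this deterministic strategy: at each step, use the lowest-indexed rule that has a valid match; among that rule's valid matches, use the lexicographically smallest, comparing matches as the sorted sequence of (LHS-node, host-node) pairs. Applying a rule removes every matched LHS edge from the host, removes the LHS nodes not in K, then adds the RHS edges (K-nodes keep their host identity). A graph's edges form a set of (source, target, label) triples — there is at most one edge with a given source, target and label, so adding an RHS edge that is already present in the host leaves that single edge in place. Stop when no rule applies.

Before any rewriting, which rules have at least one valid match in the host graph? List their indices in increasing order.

R0: 6 valid matches — {0↦0, 1↦4}, {0↦0, 1↦5}, {0↦0, 1↦6} (+3 more)
R1: no valid match — LHS pattern not found

Answer: [R0]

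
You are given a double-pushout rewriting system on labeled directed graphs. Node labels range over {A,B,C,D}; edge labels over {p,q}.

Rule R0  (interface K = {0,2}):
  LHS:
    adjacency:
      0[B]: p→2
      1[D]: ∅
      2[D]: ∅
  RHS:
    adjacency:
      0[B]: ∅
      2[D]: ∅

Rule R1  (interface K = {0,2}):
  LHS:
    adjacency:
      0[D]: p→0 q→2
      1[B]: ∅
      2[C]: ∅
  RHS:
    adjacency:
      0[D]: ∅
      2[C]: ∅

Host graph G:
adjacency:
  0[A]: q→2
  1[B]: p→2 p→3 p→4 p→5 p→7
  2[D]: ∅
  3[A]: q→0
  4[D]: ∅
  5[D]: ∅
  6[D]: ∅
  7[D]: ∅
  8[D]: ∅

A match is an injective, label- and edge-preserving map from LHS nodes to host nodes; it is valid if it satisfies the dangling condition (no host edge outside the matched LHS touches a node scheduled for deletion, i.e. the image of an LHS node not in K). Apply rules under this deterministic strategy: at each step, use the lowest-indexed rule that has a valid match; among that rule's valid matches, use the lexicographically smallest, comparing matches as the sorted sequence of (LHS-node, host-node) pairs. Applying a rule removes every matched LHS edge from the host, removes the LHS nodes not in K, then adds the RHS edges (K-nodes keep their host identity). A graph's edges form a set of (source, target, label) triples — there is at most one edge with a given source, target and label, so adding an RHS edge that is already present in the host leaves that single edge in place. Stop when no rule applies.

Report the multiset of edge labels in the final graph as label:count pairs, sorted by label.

Answer: p:1 q:2

Derivation:
[0] host  ⇒  9 nodes, 7 edges  {0-q->2 1-p->2 1-p->3 1-p->4 1-p->5 1-p->7 3-q->0}
[1] R0 @ {0↦1, 1↦6, 2↦2}  ⇒  8 nodes, 6 edges  {0-q->2 1-p->3 1-p->4 1-p->5 1-p->7 3-q->0}
[2] R0 @ {0↦1, 1↦8, 2↦4}  ⇒  7 nodes, 5 edges  {0-q->2 1-p->3 1-p->5 1-p->7 3-q->0}
[3] R0 @ {0↦1, 1↦4, 2↦5}  ⇒  6 nodes, 4 edges  {0-q->2 1-p->3 1-p->7 3-q->0}
[4] R0 @ {0↦1, 1↦5, 2↦7}  ⇒  5 nodes, 3 edges  {0-q->2 1-p->3 3-q->0}
final graph: no rule applies after step 4
NF edges: [(0, 2, 'q'), (1, 3, 'p'), (3, 0, 'q')]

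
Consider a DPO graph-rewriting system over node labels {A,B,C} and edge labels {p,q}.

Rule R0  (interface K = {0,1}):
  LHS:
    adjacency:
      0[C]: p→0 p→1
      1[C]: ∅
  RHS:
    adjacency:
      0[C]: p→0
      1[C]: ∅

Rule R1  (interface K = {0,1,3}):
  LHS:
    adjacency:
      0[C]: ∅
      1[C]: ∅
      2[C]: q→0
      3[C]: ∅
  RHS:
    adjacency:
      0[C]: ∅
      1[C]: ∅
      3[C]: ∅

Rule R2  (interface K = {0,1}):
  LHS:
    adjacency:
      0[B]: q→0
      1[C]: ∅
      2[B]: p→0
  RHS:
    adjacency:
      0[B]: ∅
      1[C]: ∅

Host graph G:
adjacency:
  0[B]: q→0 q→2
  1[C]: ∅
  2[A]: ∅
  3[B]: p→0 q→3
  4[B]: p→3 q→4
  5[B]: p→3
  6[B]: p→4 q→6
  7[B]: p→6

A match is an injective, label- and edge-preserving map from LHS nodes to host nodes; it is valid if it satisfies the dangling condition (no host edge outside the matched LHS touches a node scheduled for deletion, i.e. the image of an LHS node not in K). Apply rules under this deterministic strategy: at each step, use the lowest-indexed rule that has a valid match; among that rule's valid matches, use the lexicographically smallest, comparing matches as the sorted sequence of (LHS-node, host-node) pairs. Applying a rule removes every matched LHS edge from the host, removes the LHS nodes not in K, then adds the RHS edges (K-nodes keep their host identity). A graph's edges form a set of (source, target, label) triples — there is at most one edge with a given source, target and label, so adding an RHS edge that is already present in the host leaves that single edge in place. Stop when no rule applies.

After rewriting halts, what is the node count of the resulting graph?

Answer: 5

Rewrite trace:
[0] host  ⇒  8 nodes, 10 edges  {0-q->0 0-q->2 3-p->0 3-q->3 4-p->3 4-q->4 5-p->3 6-p->4 6-q->6 7-p->6}
[1] R2 @ {0↦3, 1↦1, 2↦5}  ⇒  7 nodes, 8 edges  {0-q->0 0-q->2 3-p->0 4-p->3 4-q->4 6-p->4 6-q->6 7-p->6}
[2] R2 @ {0↦6, 1↦1, 2↦7}  ⇒  6 nodes, 6 edges  {0-q->0 0-q->2 3-p->0 4-p->3 4-q->4 6-p->4}
[3] R2 @ {0↦4, 1↦1, 2↦6}  ⇒  5 nodes, 4 edges  {0-q->0 0-q->2 3-p->0 4-p->3}
halt: no rule applies after step 3
NF nodes: {0:B, 1:C, 2:A, 3:B, 4:B}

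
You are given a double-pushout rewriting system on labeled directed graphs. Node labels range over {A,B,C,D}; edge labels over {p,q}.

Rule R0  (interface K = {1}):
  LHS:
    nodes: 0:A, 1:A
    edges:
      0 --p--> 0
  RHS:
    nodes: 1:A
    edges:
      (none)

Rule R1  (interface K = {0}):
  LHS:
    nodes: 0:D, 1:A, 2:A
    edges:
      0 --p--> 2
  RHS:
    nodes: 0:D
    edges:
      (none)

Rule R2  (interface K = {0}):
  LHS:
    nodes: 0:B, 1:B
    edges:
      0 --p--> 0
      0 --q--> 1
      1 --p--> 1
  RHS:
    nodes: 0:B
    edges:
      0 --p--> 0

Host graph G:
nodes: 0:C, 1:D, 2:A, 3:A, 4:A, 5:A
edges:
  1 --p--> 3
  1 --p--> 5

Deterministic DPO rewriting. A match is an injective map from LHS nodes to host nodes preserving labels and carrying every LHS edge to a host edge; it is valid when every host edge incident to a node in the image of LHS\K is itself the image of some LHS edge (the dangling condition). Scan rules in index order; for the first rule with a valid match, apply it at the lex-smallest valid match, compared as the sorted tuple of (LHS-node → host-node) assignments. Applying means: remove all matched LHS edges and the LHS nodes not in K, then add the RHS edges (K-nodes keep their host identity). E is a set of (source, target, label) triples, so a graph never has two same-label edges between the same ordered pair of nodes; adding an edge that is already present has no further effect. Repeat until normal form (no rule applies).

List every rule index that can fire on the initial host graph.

R0: no valid match — LHS pattern not found
R1: 4 valid matches — {0↦1, 1↦2, 2↦3}, {0↦1, 1↦2, 2↦5}, {0↦1, 1↦4, 2↦3} (+1 more)
R2: no valid match — LHS pattern not found

Answer: [R1]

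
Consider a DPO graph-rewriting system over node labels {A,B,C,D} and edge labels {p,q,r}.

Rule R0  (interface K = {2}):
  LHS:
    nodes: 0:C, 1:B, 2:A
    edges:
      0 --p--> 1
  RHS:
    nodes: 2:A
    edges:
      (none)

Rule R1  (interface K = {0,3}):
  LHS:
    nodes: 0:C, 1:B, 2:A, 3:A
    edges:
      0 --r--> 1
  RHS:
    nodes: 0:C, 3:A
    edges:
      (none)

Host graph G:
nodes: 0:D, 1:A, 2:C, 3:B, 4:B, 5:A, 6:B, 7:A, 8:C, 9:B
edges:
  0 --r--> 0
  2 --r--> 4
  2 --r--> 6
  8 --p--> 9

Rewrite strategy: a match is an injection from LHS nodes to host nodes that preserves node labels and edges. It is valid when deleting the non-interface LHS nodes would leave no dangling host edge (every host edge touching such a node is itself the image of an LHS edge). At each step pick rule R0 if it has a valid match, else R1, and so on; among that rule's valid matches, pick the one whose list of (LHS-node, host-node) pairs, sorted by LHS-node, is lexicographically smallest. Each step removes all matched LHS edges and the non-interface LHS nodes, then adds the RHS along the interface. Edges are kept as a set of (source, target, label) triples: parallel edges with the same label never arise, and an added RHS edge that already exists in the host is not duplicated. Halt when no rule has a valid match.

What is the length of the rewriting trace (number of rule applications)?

start.  V:10 E:4  edges: 0-r->0 2-r->4 2-r->6 8-p->9
1. fire R0 via {0↦8, 1↦9, 2↦1}  →  V:8 E:3  edges: 0-r->0 2-r->4 2-r->6
2. fire R1 via {0↦2, 1↦4, 2↦1, 3↦5}  →  V:6 E:2  edges: 0-r->0 2-r->6
3. fire R1 via {0↦2, 1↦6, 2↦5, 3↦7}  →  V:4 E:1  edges: 0-r->0
normal form: no rule applies after step 3

Answer: 3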